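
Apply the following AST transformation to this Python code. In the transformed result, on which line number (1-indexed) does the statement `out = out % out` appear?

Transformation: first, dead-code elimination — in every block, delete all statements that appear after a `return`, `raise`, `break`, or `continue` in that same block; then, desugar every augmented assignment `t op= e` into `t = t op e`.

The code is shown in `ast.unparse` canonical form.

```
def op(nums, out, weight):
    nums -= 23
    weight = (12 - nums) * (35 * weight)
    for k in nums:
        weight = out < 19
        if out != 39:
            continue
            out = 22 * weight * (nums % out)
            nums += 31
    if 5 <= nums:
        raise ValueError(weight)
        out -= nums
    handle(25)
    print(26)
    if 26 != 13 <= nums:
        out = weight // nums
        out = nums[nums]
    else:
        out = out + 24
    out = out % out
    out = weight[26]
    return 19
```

17

Transformed code:
def op(nums, out, weight):
    nums = nums - 23
    weight = (12 - nums) * (35 * weight)
    for k in nums:
        weight = out < 19
        if out != 39:
            continue
    if 5 <= nums:
        raise ValueError(weight)
    handle(25)
    print(26)
    if 26 != 13 <= nums:
        out = weight // nums
        out = nums[nums]
    else:
        out = out + 24
    out = out % out
    out = weight[26]
    return 19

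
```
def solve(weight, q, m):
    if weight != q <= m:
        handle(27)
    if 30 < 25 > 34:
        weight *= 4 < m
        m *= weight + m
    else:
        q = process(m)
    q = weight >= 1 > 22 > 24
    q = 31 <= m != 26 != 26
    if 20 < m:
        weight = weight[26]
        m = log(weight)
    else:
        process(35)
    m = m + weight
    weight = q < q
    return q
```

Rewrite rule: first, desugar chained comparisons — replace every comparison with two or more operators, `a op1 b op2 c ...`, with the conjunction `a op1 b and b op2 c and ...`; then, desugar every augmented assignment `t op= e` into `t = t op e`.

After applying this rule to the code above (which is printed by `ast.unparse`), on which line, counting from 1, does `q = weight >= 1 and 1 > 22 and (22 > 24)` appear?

9

Transformed code:
def solve(weight, q, m):
    if weight != q and q <= m:
        handle(27)
    if 30 < 25 and 25 > 34:
        weight = weight * (4 < m)
        m = m * (weight + m)
    else:
        q = process(m)
    q = weight >= 1 and 1 > 22 and (22 > 24)
    q = 31 <= m and m != 26 and (26 != 26)
    if 20 < m:
        weight = weight[26]
        m = log(weight)
    else:
        process(35)
    m = m + weight
    weight = q < q
    return q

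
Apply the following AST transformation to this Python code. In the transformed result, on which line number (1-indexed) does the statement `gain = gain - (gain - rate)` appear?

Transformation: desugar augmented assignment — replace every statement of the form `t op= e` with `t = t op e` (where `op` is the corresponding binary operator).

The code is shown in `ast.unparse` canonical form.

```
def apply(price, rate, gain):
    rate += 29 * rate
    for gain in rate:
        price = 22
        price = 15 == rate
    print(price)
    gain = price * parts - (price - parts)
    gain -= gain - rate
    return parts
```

8

Transformed code:
def apply(price, rate, gain):
    rate = rate + 29 * rate
    for gain in rate:
        price = 22
        price = 15 == rate
    print(price)
    gain = price * parts - (price - parts)
    gain = gain - (gain - rate)
    return parts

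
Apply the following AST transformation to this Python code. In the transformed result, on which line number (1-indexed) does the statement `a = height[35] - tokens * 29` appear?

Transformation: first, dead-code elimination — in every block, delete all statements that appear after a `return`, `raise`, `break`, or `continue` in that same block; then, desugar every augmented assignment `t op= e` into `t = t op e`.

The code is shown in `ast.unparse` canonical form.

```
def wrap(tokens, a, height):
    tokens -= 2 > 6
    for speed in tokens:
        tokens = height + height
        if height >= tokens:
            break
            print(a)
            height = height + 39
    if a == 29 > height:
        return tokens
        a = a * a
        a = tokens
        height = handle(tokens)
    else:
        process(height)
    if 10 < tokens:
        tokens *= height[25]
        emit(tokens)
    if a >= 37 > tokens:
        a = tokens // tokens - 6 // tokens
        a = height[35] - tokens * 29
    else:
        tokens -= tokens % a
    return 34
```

16

Transformed code:
def wrap(tokens, a, height):
    tokens = tokens - (2 > 6)
    for speed in tokens:
        tokens = height + height
        if height >= tokens:
            break
    if a == 29 > height:
        return tokens
    else:
        process(height)
    if 10 < tokens:
        tokens = tokens * height[25]
        emit(tokens)
    if a >= 37 > tokens:
        a = tokens // tokens - 6 // tokens
        a = height[35] - tokens * 29
    else:
        tokens = tokens - tokens % a
    return 34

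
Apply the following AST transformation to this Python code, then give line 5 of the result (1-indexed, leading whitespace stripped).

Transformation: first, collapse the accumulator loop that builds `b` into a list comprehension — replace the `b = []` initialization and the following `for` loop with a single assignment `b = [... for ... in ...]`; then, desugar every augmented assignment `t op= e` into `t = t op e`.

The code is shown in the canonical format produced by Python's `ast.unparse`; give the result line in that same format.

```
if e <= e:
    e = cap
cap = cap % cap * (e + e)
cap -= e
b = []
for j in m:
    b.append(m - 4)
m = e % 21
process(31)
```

Transformed code:
if e <= e:
    e = cap
cap = cap % cap * (e + e)
cap = cap - e
b = [m - 4 for j in m]
m = e % 21
process(31)

b = [m - 4 for j in m]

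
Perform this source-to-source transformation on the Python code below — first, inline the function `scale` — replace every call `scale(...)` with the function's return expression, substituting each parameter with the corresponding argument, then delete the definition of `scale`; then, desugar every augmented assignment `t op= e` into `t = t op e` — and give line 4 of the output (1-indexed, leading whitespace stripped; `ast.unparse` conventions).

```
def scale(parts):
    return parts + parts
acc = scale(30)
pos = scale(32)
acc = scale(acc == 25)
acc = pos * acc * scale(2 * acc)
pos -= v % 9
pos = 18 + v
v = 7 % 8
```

acc = pos * acc * (2 * acc + 2 * acc)

Transformed code:
acc = 30 + 30
pos = 32 + 32
acc = (acc == 25) + (acc == 25)
acc = pos * acc * (2 * acc + 2 * acc)
pos = pos - v % 9
pos = 18 + v
v = 7 % 8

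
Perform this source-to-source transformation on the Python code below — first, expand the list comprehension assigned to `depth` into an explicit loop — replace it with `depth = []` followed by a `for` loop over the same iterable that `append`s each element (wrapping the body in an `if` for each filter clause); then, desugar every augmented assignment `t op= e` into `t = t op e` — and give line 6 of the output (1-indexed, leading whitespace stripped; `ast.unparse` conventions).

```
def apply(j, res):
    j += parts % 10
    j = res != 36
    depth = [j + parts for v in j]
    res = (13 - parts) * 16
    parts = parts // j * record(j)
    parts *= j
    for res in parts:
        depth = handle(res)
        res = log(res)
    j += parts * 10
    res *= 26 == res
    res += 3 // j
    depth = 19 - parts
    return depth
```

Transformed code:
def apply(j, res):
    j = j + parts % 10
    j = res != 36
    depth = []
    for v in j:
        depth.append(j + parts)
    res = (13 - parts) * 16
    parts = parts // j * record(j)
    parts = parts * j
    for res in parts:
        depth = handle(res)
        res = log(res)
    j = j + parts * 10
    res = res * (26 == res)
    res = res + 3 // j
    depth = 19 - parts
    return depth

depth.append(j + parts)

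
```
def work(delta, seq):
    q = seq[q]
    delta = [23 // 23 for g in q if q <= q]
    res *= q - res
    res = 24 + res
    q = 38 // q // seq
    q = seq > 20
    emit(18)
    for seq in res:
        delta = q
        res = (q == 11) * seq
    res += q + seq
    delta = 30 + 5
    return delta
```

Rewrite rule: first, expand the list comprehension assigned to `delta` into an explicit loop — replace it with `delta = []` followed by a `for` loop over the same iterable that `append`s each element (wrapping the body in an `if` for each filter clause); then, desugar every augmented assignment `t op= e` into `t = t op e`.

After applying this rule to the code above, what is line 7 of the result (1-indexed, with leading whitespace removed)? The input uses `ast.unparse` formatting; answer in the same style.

res = res * (q - res)

Transformed code:
def work(delta, seq):
    q = seq[q]
    delta = []
    for g in q:
        if q <= q:
            delta.append(23 // 23)
    res = res * (q - res)
    res = 24 + res
    q = 38 // q // seq
    q = seq > 20
    emit(18)
    for seq in res:
        delta = q
        res = (q == 11) * seq
    res = res + (q + seq)
    delta = 30 + 5
    return delta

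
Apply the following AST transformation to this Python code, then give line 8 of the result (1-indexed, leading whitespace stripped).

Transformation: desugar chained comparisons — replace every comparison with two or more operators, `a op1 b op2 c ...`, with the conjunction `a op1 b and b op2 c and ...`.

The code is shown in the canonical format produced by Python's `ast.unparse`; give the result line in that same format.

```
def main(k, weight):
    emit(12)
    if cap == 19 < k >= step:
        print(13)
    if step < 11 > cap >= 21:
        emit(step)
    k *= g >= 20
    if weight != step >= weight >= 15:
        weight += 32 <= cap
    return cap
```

if weight != step and step >= weight and (weight >= 15):

Transformed code:
def main(k, weight):
    emit(12)
    if cap == 19 and 19 < k and (k >= step):
        print(13)
    if step < 11 and 11 > cap and (cap >= 21):
        emit(step)
    k *= g >= 20
    if weight != step and step >= weight and (weight >= 15):
        weight += 32 <= cap
    return cap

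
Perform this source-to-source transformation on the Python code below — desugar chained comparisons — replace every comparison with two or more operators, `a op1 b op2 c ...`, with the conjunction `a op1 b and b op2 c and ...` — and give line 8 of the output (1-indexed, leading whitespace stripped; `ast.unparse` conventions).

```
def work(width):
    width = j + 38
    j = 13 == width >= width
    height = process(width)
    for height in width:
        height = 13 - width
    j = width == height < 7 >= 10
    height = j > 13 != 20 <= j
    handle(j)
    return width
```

height = j > 13 and 13 != 20 and (20 <= j)

Transformed code:
def work(width):
    width = j + 38
    j = 13 == width and width >= width
    height = process(width)
    for height in width:
        height = 13 - width
    j = width == height and height < 7 and (7 >= 10)
    height = j > 13 and 13 != 20 and (20 <= j)
    handle(j)
    return width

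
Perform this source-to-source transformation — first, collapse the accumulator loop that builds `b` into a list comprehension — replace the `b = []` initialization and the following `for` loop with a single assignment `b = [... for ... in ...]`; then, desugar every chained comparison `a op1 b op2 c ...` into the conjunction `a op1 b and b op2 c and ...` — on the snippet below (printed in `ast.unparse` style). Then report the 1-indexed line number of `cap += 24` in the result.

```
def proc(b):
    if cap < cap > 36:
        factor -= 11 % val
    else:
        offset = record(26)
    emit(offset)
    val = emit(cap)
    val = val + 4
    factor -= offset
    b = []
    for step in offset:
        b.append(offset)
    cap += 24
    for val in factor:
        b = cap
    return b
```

11

Transformed code:
def proc(b):
    if cap < cap and cap > 36:
        factor -= 11 % val
    else:
        offset = record(26)
    emit(offset)
    val = emit(cap)
    val = val + 4
    factor -= offset
    b = [offset for step in offset]
    cap += 24
    for val in factor:
        b = cap
    return b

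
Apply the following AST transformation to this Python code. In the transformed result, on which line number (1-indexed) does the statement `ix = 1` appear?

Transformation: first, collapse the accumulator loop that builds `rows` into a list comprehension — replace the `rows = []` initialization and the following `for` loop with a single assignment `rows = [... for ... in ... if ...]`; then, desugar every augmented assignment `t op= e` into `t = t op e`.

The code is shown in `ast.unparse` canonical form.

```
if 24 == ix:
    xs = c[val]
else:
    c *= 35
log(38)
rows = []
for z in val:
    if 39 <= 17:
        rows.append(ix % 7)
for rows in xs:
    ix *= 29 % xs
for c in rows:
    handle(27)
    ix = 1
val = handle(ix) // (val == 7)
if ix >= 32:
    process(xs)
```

11

Transformed code:
if 24 == ix:
    xs = c[val]
else:
    c = c * 35
log(38)
rows = [ix % 7 for z in val if 39 <= 17]
for rows in xs:
    ix = ix * (29 % xs)
for c in rows:
    handle(27)
    ix = 1
val = handle(ix) // (val == 7)
if ix >= 32:
    process(xs)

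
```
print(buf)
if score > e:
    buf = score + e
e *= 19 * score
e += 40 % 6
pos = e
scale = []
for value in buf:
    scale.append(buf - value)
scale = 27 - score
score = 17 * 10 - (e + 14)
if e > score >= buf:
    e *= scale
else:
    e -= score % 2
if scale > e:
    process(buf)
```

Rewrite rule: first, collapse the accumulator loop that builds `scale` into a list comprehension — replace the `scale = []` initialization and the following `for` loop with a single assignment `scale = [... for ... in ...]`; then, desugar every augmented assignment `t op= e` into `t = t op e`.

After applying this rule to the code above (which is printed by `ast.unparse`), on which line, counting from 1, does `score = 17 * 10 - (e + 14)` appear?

9

Transformed code:
print(buf)
if score > e:
    buf = score + e
e = e * (19 * score)
e = e + 40 % 6
pos = e
scale = [buf - value for value in buf]
scale = 27 - score
score = 17 * 10 - (e + 14)
if e > score >= buf:
    e = e * scale
else:
    e = e - score % 2
if scale > e:
    process(buf)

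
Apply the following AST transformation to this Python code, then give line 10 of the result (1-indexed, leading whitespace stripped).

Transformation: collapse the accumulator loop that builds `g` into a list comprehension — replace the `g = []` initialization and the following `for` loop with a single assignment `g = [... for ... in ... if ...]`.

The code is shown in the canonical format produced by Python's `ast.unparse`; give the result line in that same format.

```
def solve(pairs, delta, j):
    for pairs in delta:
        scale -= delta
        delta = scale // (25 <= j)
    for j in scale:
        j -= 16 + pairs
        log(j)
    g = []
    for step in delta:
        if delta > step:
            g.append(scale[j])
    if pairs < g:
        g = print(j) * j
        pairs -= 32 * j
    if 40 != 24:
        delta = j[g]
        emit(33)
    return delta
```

Transformed code:
def solve(pairs, delta, j):
    for pairs in delta:
        scale -= delta
        delta = scale // (25 <= j)
    for j in scale:
        j -= 16 + pairs
        log(j)
    g = [scale[j] for step in delta if delta > step]
    if pairs < g:
        g = print(j) * j
        pairs -= 32 * j
    if 40 != 24:
        delta = j[g]
        emit(33)
    return delta

g = print(j) * j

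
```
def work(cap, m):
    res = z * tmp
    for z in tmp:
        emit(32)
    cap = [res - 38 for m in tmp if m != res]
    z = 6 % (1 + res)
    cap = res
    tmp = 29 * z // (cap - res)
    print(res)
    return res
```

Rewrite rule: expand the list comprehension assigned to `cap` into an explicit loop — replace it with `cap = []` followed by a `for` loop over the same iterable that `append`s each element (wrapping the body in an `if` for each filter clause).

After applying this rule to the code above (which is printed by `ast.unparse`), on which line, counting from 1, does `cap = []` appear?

Transformed code:
def work(cap, m):
    res = z * tmp
    for z in tmp:
        emit(32)
    cap = []
    for m in tmp:
        if m != res:
            cap.append(res - 38)
    z = 6 % (1 + res)
    cap = res
    tmp = 29 * z // (cap - res)
    print(res)
    return res

5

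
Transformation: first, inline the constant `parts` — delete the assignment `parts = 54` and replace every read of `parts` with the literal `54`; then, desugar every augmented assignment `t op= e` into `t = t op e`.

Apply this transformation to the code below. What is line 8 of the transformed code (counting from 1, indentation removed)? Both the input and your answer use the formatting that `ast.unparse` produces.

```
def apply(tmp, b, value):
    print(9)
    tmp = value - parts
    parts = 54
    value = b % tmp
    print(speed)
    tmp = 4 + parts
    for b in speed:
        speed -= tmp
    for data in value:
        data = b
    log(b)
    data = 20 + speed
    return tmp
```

speed = speed - tmp

Transformed code:
def apply(tmp, b, value):
    print(9)
    tmp = value - 54
    value = b % tmp
    print(speed)
    tmp = 4 + 54
    for b in speed:
        speed = speed - tmp
    for data in value:
        data = b
    log(b)
    data = 20 + speed
    return tmp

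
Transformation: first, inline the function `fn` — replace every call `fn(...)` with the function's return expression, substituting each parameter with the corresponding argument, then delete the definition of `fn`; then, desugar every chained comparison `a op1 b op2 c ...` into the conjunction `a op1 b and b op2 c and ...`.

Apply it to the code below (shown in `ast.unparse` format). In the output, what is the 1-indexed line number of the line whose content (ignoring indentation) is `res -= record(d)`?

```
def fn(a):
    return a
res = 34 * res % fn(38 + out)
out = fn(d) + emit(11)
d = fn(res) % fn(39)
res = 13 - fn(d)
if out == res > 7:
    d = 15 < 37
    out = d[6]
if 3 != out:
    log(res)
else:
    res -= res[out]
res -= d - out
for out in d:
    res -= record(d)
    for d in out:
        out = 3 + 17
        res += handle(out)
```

Transformed code:
res = 34 * res % (38 + out)
out = d + emit(11)
d = res % 39
res = 13 - d
if out == res and res > 7:
    d = 15 < 37
    out = d[6]
if 3 != out:
    log(res)
else:
    res -= res[out]
res -= d - out
for out in d:
    res -= record(d)
    for d in out:
        out = 3 + 17
        res += handle(out)

14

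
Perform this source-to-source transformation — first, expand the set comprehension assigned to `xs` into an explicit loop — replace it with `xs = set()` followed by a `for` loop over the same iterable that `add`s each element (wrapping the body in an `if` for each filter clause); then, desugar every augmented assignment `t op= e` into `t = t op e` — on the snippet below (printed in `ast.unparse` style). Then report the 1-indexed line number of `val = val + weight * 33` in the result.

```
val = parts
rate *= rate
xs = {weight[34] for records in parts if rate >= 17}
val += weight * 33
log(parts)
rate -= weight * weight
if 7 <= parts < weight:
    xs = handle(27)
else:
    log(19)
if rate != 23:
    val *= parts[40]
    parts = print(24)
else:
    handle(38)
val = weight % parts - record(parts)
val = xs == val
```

Transformed code:
val = parts
rate = rate * rate
xs = set()
for records in parts:
    if rate >= 17:
        xs.add(weight[34])
val = val + weight * 33
log(parts)
rate = rate - weight * weight
if 7 <= parts < weight:
    xs = handle(27)
else:
    log(19)
if rate != 23:
    val = val * parts[40]
    parts = print(24)
else:
    handle(38)
val = weight % parts - record(parts)
val = xs == val

7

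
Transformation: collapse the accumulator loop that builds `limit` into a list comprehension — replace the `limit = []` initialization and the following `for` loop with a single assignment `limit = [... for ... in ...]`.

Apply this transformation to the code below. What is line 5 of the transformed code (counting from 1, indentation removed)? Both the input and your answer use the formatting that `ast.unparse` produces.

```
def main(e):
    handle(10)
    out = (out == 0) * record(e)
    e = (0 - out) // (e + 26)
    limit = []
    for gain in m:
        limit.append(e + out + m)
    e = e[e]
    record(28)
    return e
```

Transformed code:
def main(e):
    handle(10)
    out = (out == 0) * record(e)
    e = (0 - out) // (e + 26)
    limit = [e + out + m for gain in m]
    e = e[e]
    record(28)
    return e

limit = [e + out + m for gain in m]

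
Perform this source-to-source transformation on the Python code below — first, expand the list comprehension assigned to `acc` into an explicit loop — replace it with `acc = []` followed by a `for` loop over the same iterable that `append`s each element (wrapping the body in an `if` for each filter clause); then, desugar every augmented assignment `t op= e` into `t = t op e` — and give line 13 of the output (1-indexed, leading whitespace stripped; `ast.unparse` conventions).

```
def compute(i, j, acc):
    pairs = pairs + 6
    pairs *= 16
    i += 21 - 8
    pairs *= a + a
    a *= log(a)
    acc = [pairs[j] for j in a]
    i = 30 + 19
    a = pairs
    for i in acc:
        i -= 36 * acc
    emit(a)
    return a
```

i = i - 36 * acc

Transformed code:
def compute(i, j, acc):
    pairs = pairs + 6
    pairs = pairs * 16
    i = i + (21 - 8)
    pairs = pairs * (a + a)
    a = a * log(a)
    acc = []
    for j in a:
        acc.append(pairs[j])
    i = 30 + 19
    a = pairs
    for i in acc:
        i = i - 36 * acc
    emit(a)
    return a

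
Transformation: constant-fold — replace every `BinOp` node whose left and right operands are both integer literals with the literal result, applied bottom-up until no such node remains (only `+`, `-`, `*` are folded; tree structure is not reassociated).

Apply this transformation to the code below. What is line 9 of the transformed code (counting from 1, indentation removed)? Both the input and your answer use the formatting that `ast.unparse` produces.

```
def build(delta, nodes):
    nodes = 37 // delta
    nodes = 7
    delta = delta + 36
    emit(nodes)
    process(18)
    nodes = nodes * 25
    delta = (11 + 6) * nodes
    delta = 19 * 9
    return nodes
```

Transformed code:
def build(delta, nodes):
    nodes = 37 // delta
    nodes = 7
    delta = delta + 36
    emit(nodes)
    process(18)
    nodes = nodes * 25
    delta = 17 * nodes
    delta = 171
    return nodes

delta = 171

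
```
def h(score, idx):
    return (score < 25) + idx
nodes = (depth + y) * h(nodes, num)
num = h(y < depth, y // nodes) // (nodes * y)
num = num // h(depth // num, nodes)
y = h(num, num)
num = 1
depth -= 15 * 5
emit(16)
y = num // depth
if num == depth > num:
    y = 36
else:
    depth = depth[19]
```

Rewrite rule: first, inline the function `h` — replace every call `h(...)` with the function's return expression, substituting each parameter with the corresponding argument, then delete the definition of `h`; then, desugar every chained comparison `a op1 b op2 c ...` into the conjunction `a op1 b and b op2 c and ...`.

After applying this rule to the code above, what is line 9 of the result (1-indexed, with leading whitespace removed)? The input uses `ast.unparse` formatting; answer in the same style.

if num == depth and depth > num:

Transformed code:
nodes = (depth + y) * ((nodes < 25) + num)
num = (((y < depth) < 25) + y // nodes) // (nodes * y)
num = num // ((depth // num < 25) + nodes)
y = (num < 25) + num
num = 1
depth -= 15 * 5
emit(16)
y = num // depth
if num == depth and depth > num:
    y = 36
else:
    depth = depth[19]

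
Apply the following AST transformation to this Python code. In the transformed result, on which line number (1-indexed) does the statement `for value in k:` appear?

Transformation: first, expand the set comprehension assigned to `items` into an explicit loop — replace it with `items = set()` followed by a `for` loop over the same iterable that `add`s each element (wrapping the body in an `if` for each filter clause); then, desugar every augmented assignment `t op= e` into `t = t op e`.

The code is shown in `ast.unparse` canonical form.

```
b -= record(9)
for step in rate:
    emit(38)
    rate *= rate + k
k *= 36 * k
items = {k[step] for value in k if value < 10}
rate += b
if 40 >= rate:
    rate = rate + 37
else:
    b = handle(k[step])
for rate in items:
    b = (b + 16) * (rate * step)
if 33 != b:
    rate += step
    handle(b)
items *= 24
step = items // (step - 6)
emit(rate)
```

7

Transformed code:
b = b - record(9)
for step in rate:
    emit(38)
    rate = rate * (rate + k)
k = k * (36 * k)
items = set()
for value in k:
    if value < 10:
        items.add(k[step])
rate = rate + b
if 40 >= rate:
    rate = rate + 37
else:
    b = handle(k[step])
for rate in items:
    b = (b + 16) * (rate * step)
if 33 != b:
    rate = rate + step
    handle(b)
items = items * 24
step = items // (step - 6)
emit(rate)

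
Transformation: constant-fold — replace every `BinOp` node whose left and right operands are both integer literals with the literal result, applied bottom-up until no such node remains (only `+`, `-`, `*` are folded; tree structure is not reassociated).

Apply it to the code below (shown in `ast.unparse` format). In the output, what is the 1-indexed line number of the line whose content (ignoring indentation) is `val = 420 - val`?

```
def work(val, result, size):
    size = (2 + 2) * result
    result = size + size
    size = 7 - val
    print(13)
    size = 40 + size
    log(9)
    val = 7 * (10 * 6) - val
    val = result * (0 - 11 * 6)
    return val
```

Transformed code:
def work(val, result, size):
    size = 4 * result
    result = size + size
    size = 7 - val
    print(13)
    size = 40 + size
    log(9)
    val = 420 - val
    val = result * -66
    return val

8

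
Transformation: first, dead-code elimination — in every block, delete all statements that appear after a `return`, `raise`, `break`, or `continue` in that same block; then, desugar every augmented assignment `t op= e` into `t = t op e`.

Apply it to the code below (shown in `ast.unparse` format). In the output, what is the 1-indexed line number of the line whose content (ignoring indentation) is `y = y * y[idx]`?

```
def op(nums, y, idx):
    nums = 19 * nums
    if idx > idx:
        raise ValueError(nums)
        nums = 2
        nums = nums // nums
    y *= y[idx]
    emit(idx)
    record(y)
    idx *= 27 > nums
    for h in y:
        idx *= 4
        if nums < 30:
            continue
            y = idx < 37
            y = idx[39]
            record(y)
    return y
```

5

Transformed code:
def op(nums, y, idx):
    nums = 19 * nums
    if idx > idx:
        raise ValueError(nums)
    y = y * y[idx]
    emit(idx)
    record(y)
    idx = idx * (27 > nums)
    for h in y:
        idx = idx * 4
        if nums < 30:
            continue
    return y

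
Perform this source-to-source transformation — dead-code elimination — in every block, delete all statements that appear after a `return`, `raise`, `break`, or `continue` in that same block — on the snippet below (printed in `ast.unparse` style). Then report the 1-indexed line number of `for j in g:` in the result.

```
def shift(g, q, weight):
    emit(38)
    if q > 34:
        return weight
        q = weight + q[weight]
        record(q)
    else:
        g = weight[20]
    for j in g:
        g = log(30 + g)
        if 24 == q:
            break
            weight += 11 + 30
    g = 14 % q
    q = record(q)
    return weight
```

7

Transformed code:
def shift(g, q, weight):
    emit(38)
    if q > 34:
        return weight
    else:
        g = weight[20]
    for j in g:
        g = log(30 + g)
        if 24 == q:
            break
    g = 14 % q
    q = record(q)
    return weight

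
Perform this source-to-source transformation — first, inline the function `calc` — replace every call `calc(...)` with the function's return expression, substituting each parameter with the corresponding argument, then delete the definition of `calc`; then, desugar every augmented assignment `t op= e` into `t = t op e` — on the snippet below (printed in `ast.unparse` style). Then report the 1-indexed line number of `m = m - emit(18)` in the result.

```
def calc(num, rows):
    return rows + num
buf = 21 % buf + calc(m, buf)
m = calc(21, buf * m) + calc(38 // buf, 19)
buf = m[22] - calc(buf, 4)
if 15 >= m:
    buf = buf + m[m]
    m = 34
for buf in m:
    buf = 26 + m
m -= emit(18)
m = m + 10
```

9

Transformed code:
buf = 21 % buf + (buf + m)
m = buf * m + 21 + (19 + 38 // buf)
buf = m[22] - (4 + buf)
if 15 >= m:
    buf = buf + m[m]
    m = 34
for buf in m:
    buf = 26 + m
m = m - emit(18)
m = m + 10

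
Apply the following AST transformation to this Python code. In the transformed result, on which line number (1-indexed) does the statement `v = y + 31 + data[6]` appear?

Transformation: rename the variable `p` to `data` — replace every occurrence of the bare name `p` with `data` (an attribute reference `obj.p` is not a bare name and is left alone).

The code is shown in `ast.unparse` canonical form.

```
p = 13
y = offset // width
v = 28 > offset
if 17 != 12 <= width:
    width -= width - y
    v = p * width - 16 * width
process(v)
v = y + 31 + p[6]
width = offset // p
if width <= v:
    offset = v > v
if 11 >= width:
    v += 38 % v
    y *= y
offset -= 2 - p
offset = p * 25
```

8

Transformed code:
data = 13
y = offset // width
v = 28 > offset
if 17 != 12 <= width:
    width -= width - y
    v = data * width - 16 * width
process(v)
v = y + 31 + data[6]
width = offset // data
if width <= v:
    offset = v > v
if 11 >= width:
    v += 38 % v
    y *= y
offset -= 2 - data
offset = data * 25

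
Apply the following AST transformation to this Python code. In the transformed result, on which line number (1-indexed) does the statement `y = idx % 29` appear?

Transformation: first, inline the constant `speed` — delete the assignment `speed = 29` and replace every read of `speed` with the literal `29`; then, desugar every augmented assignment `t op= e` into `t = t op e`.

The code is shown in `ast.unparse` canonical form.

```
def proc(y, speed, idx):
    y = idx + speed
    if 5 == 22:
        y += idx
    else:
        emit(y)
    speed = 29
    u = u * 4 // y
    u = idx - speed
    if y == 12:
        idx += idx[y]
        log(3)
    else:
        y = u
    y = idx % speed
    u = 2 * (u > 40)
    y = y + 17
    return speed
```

Transformed code:
def proc(y, speed, idx):
    y = idx + 29
    if 5 == 22:
        y = y + idx
    else:
        emit(y)
    u = u * 4 // y
    u = idx - 29
    if y == 12:
        idx = idx + idx[y]
        log(3)
    else:
        y = u
    y = idx % 29
    u = 2 * (u > 40)
    y = y + 17
    return 29

14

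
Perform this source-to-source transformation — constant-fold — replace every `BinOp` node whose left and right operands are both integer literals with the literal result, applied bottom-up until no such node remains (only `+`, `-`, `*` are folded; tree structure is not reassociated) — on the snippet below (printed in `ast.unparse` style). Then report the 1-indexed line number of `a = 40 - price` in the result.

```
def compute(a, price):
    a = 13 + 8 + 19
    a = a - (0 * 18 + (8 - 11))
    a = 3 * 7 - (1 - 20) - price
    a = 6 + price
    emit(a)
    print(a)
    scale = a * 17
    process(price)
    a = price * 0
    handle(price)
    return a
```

4

Transformed code:
def compute(a, price):
    a = 40
    a = a - -3
    a = 40 - price
    a = 6 + price
    emit(a)
    print(a)
    scale = a * 17
    process(price)
    a = price * 0
    handle(price)
    return a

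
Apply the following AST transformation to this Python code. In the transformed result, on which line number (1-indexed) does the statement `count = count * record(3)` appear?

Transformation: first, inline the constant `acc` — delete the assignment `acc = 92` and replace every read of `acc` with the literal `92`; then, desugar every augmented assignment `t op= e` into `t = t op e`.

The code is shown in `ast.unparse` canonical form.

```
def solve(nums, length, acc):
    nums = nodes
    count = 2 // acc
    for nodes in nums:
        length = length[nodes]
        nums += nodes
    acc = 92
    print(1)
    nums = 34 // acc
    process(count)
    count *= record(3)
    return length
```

10

Transformed code:
def solve(nums, length, acc):
    nums = nodes
    count = 2 // 92
    for nodes in nums:
        length = length[nodes]
        nums = nums + nodes
    print(1)
    nums = 34 // 92
    process(count)
    count = count * record(3)
    return length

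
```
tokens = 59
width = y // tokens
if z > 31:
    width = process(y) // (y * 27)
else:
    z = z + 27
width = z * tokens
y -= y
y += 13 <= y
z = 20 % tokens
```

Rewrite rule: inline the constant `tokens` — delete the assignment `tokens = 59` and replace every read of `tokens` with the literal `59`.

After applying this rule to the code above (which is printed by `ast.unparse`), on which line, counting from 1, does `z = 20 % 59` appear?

Transformed code:
width = y // 59
if z > 31:
    width = process(y) // (y * 27)
else:
    z = z + 27
width = z * 59
y -= y
y += 13 <= y
z = 20 % 59

9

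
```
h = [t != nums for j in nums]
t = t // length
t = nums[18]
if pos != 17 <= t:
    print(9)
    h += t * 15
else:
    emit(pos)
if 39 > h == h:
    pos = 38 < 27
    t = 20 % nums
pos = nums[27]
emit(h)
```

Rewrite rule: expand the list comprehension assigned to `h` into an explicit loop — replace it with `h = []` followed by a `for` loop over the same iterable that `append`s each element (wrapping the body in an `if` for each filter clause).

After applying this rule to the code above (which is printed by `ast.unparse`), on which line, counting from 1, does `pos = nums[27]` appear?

Transformed code:
h = []
for j in nums:
    h.append(t != nums)
t = t // length
t = nums[18]
if pos != 17 <= t:
    print(9)
    h += t * 15
else:
    emit(pos)
if 39 > h == h:
    pos = 38 < 27
    t = 20 % nums
pos = nums[27]
emit(h)

14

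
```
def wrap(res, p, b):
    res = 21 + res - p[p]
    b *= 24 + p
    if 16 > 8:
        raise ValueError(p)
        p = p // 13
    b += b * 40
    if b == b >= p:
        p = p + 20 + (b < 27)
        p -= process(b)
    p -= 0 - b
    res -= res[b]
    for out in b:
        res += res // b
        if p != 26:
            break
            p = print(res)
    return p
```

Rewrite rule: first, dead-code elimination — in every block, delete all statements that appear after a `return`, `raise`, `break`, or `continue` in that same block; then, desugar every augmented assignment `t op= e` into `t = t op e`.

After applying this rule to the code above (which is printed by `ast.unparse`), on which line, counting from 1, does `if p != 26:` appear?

Transformed code:
def wrap(res, p, b):
    res = 21 + res - p[p]
    b = b * (24 + p)
    if 16 > 8:
        raise ValueError(p)
    b = b + b * 40
    if b == b >= p:
        p = p + 20 + (b < 27)
        p = p - process(b)
    p = p - (0 - b)
    res = res - res[b]
    for out in b:
        res = res + res // b
        if p != 26:
            break
    return p

14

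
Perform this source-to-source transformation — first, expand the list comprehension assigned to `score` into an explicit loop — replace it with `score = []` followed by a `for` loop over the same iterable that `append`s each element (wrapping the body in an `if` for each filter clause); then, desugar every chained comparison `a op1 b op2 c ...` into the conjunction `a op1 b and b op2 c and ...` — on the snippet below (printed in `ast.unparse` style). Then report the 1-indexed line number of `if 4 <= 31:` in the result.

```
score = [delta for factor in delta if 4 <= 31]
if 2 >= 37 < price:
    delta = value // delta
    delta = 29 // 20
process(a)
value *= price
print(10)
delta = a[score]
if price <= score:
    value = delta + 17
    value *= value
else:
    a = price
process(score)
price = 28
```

Transformed code:
score = []
for factor in delta:
    if 4 <= 31:
        score.append(delta)
if 2 >= 37 and 37 < price:
    delta = value // delta
    delta = 29 // 20
process(a)
value *= price
print(10)
delta = a[score]
if price <= score:
    value = delta + 17
    value *= value
else:
    a = price
process(score)
price = 28

3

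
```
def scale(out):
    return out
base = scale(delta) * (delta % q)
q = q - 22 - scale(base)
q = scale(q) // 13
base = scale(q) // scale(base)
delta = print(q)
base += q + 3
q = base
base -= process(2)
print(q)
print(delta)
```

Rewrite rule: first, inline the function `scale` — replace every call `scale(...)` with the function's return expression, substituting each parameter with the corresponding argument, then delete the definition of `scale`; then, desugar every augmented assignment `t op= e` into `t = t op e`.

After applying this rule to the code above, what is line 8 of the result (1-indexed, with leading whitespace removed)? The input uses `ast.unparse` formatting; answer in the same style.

Transformed code:
base = delta * (delta % q)
q = q - 22 - base
q = q // 13
base = q // base
delta = print(q)
base = base + (q + 3)
q = base
base = base - process(2)
print(q)
print(delta)

base = base - process(2)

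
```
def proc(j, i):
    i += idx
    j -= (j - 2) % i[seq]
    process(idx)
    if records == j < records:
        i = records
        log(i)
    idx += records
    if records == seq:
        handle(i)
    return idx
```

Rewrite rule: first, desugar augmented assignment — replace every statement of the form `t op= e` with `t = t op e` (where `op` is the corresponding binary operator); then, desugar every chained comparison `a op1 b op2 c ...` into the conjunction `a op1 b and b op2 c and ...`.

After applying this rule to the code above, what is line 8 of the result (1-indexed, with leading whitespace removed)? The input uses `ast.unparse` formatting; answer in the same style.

idx = idx + records

Transformed code:
def proc(j, i):
    i = i + idx
    j = j - (j - 2) % i[seq]
    process(idx)
    if records == j and j < records:
        i = records
        log(i)
    idx = idx + records
    if records == seq:
        handle(i)
    return idx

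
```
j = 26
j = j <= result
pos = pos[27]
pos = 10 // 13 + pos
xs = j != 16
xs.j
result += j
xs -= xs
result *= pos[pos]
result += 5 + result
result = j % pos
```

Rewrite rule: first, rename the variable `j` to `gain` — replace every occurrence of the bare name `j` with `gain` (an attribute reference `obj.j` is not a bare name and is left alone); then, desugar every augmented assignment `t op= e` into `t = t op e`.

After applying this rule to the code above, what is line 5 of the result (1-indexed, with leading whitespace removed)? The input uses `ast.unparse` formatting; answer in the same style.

xs = gain != 16

Transformed code:
gain = 26
gain = gain <= result
pos = pos[27]
pos = 10 // 13 + pos
xs = gain != 16
xs.j
result = result + gain
xs = xs - xs
result = result * pos[pos]
result = result + (5 + result)
result = gain % pos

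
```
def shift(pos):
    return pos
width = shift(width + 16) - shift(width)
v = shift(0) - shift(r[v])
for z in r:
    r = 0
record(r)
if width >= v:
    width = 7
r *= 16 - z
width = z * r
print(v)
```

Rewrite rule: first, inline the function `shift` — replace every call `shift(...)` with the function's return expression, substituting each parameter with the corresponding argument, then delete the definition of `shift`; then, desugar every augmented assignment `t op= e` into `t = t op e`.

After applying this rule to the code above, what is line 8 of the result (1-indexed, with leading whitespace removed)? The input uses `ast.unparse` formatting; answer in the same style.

Transformed code:
width = width + 16 - width
v = 0 - r[v]
for z in r:
    r = 0
record(r)
if width >= v:
    width = 7
r = r * (16 - z)
width = z * r
print(v)

r = r * (16 - z)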